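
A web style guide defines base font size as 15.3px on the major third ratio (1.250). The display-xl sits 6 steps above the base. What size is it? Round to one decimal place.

Every step multiplies by the scale ratio.
15.3 × 1.250⁶ = 15.3 × 3.81470 ≈ 58.36

58.4px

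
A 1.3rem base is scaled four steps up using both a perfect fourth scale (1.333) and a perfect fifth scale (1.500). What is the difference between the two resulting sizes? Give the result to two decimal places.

2.48rem

Perfect fourth: 1.3 × 1.333⁴ = 4.1045rem
Perfect fifth: 1.3 × 1.500⁴ = 6.5812rem
Difference: 6.5812 − 4.1045 = 2.4767rem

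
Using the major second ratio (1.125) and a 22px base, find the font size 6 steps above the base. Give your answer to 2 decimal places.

44.60px

22.0 × 1.125⁶ = 22.0 × 2.02729 ≈ 44.60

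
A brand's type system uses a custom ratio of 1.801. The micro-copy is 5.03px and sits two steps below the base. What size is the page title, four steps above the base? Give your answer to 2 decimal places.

5.03 × 1.801⁶ = 5.03 × 34.12576 ≈ 171.653

171.65px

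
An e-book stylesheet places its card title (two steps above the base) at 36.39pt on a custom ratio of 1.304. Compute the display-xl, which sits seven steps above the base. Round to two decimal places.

137.21pt

36.39 × 1.304⁵ = 36.39 × 3.77040 ≈ 137.205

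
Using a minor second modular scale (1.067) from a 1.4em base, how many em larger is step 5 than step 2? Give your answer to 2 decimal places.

0.34em

Step 2: 1.4 × 1.067² = 1.5939em
Step 5: 1.4 × 1.067⁵ = 1.9362em
Difference: 1.9362 − 1.5939 = 0.3423em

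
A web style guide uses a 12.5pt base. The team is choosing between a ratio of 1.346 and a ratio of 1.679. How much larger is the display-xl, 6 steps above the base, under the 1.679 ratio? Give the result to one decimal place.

At 1.346: 12.5 × 1.346⁶ = 74.333pt
At 1.679: 12.5 × 1.679⁶ = 280.036pt
Difference: 280.036 − 74.333 = 205.703pt

205.7pt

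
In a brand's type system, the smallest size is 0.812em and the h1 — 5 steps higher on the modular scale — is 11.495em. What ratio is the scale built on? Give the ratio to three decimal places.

1.699

r⁵ = 11.495 / 0.812, so r = (11.495/0.812)^(1/5).
r = 14.1564^(1/5) ≈ 1.6990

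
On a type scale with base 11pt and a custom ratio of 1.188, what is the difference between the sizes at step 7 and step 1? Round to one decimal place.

23.7pt

Step 1: 11.0 × 1.188 = 13.068pt
Step 7: 11.0 × 1.188⁷ = 36.737pt
Difference: 36.737 − 13.068 = 23.669pt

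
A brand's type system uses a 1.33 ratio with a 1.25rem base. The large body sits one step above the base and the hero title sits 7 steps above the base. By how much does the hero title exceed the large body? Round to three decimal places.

Step 1: 1.25 × 1.33 = 1.66250rem
Step 7: 1.25 × 1.33⁷ = 9.20177rem
Difference: 9.20177 − 1.66250 = 7.53927rem

7.539rem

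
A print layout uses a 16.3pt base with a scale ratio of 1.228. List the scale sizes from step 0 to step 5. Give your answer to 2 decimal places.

16.30pt, 20.02pt, 24.58pt, 30.18pt, 37.07pt, 45.52pt

Step 0: 16.3pt
Step 1: 16.3 × 1.228 = 20.02
Step 2: 16.3 × 1.228² = 24.58
Step 3: 16.3 × 1.228³ = 30.18
Step 4: 16.3 × 1.228⁴ = 37.07
Step 5: 16.3 × 1.228⁵ = 45.52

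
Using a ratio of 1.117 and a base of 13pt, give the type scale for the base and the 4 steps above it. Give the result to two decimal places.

13.00pt, 14.52pt, 16.22pt, 18.12pt, 20.24pt

Step 0: 13pt
Step 1: 13.0 × 1.117 = 14.52
Step 2: 13.0 × 1.117² = 16.22
Step 3: 13.0 × 1.117³ = 18.12
Step 4: 13.0 × 1.117⁴ = 20.24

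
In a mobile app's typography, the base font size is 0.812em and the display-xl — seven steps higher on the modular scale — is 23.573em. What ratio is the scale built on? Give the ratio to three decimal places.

1.618

r⁷ = 23.573 / 0.812, so r = (23.573/0.812)^(1/7).
r = 29.0308^(1/7) ≈ 1.6180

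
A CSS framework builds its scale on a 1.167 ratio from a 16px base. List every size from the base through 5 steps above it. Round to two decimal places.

Step 0: 16px
Step 1: 16.0 × 1.167 = 18.67
Step 2: 16.0 × 1.167² = 21.79
Step 3: 16.0 × 1.167³ = 25.43
Step 4: 16.0 × 1.167⁴ = 29.68
Step 5: 16.0 × 1.167⁵ = 34.63

16.00px, 18.67px, 21.79px, 25.43px, 29.68px, 34.63px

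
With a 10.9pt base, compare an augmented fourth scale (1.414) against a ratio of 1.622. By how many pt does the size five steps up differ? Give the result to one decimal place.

Augmented fourth: 10.9 × 1.414⁵ = 61.613pt
At 1.622: 10.9 × 1.622⁵ = 122.372pt
Difference: 122.372 − 61.613 = 60.759pt

60.8pt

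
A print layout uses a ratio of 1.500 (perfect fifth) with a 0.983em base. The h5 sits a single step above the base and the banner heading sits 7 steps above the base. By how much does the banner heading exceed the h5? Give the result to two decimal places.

15.32em

Step 1: 0.983 × 1.500 = 1.4745em
Step 7: 0.983 × 1.500⁷ = 16.7955em
Difference: 16.7955 − 1.4745 = 15.3210em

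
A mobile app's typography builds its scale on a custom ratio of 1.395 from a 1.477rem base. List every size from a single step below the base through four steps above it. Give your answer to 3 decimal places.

Step -1: 1.477 ÷ 1.395 = 1.059
Step 0: 1.477rem
Step 1: 1.477 × 1.395 = 2.060
Step 2: 1.477 × 1.395² = 2.874
Step 3: 1.477 × 1.395³ = 4.010
Step 4: 1.477 × 1.395⁴ = 5.593

1.059rem, 1.477rem, 2.060rem, 2.874rem, 4.010rem, 5.593rem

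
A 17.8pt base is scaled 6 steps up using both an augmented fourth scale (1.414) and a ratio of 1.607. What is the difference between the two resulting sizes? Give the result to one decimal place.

Augmented fourth: 17.8 × 1.414⁶ = 142.271pt
At 1.607: 17.8 × 1.607⁶ = 306.560pt
Difference: 306.560 − 142.271 = 164.289pt

164.3pt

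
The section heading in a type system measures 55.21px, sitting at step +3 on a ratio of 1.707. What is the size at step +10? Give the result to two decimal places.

55.21 × 1.707⁷ = 55.21 × 42.23132 ≈ 2331.591

2331.59px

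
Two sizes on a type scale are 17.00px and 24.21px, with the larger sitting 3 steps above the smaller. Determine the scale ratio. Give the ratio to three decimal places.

1.125

The ratio satisfies 17.00 × r³ = 24.21, so r = (24.21 / 17.00)^(1/3).
r = 1.4241^(1/3) ≈ 1.1251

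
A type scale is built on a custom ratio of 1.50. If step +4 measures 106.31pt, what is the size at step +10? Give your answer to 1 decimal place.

1210.9pt

The gap is 10 − (4) = 6 steps, so the factor is 1.50^6.
106.31 × 1.50⁶ = 106.31 × 11.39062 ≈ 1210.937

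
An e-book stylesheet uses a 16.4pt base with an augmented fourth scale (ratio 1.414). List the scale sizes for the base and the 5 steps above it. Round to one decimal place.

Step 0: 16.4pt
Step 1: 16.4 × 1.414 = 23.2
Step 2: 16.4 × 1.414² = 32.8
Step 3: 16.4 × 1.414³ = 46.4
Step 4: 16.4 × 1.414⁴ = 65.6
Step 5: 16.4 × 1.414⁵ = 92.7

16.4pt, 23.2pt, 32.8pt, 46.4pt, 65.6pt, 92.7pt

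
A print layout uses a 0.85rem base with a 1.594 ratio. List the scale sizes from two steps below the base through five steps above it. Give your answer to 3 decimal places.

Step -2: 0.85 ÷ 1.594² = 0.335
Step -1: 0.85 ÷ 1.594 = 0.533
Step 0: 0.85rem
Step 1: 0.85 × 1.594 = 1.355
Step 2: 0.85 × 1.594² = 2.160
Step 3: 0.85 × 1.594³ = 3.443
Step 4: 0.85 × 1.594⁴ = 5.487
Step 5: 0.85 × 1.594⁵ = 8.747

0.335rem, 0.533rem, 0.850rem, 1.355rem, 2.160rem, 3.443rem, 5.487rem, 8.747rem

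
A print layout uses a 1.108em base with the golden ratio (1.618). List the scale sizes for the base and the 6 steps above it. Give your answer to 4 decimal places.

1.1080em, 1.7927em, 2.9007em, 4.6933em, 7.5937em, 12.2866em, 19.8797em

Step 0: 1.108em
Step 1: 1.108 × 1.618 = 1.7927
Step 2: 1.108 × 1.618² = 2.9007
Step 3: 1.108 × 1.618³ = 4.6933
Step 4: 1.108 × 1.618⁴ = 7.5937
Step 5: 1.108 × 1.618⁵ = 12.2866
Step 6: 1.108 × 1.618⁶ = 19.8797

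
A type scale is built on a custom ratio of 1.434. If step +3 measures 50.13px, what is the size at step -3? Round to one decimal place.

50.13 ÷ 1.434⁶ = 50.13 ÷ 8.69551 ≈ 5.765

5.8px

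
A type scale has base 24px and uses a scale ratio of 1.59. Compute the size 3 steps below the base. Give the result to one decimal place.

6.0px

24.0 ÷ 1.59³ = 24.0 ÷ 4.01968 ≈ 5.97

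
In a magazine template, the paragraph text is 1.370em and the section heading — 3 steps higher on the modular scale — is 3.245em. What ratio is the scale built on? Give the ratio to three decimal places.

r³ = 3.245 / 1.370, so r = (3.245/1.370)^(1/3).
r = 2.3686^(1/3) ≈ 1.3330

1.333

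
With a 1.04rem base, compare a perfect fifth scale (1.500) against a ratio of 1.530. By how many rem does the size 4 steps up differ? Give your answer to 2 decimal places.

0.43rem

Perfect fifth: 1.04 × 1.500⁴ = 5.2650rem
At 1.530: 1.04 × 1.530⁴ = 5.6990rem
Difference: 5.6990 − 5.2650 = 0.4340rem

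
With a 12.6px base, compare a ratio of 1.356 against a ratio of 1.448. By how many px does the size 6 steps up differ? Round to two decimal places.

At 1.356: 12.6 × 1.356⁶ = 78.3301px
At 1.448: 12.6 × 1.448⁶ = 116.1400px
Difference: 116.1400 − 78.3301 = 37.8099px

37.81px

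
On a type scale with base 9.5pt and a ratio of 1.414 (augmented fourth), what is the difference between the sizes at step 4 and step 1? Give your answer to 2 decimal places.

Step 1: 9.5 × 1.414 = 13.4330pt
Step 4: 9.5 × 1.414⁴ = 37.9771pt
Difference: 37.9771 − 13.4330 = 24.5441pt

24.54pt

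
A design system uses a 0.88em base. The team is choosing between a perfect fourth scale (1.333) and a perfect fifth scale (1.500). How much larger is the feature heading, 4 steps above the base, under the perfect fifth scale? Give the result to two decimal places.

Perfect fourth: 0.88 × 1.333⁴ = 2.7785em
Perfect fifth: 0.88 × 1.500⁴ = 4.4550em
Difference: 4.4550 − 2.7785 = 1.6765em

1.68em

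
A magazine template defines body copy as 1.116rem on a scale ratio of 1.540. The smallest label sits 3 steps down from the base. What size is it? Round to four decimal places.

0.3056rem

Every step multiplies by the scale ratio.
1.116 ÷ 1.540³ = 1.116 ÷ 3.65226 ≈ 0.3056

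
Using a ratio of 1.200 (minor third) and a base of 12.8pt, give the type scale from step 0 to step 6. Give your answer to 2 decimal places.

12.80pt, 15.36pt, 18.43pt, 22.12pt, 26.54pt, 31.85pt, 38.22pt

Step 0: 12.8pt
Step 1: 12.8 × 1.200 = 15.36
Step 2: 12.8 × 1.200² = 18.43
Step 3: 12.8 × 1.200³ = 22.12
Step 4: 12.8 × 1.200⁴ = 26.54
Step 5: 12.8 × 1.200⁵ = 31.85
Step 6: 12.8 × 1.200⁶ = 38.22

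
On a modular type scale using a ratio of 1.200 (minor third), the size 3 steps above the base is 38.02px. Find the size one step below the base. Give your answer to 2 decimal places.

18.34px

The gap is -1 − (3) = -4 steps, so the factor is 1.200^-4.
38.02 ÷ 1.200⁴ = 38.02 ÷ 2.07360 ≈ 18.335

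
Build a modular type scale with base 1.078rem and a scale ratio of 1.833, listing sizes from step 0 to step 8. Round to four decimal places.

Step 0: 1.078rem
Step 1: 1.078 × 1.833 = 1.9760
Step 2: 1.078 × 1.833² = 3.6220
Step 3: 1.078 × 1.833³ = 6.6391
Step 4: 1.078 × 1.833⁴ = 12.1694
Step 5: 1.078 × 1.833⁵ = 22.3065
Step 6: 1.078 × 1.833⁶ = 40.8878
Step 7: 1.078 × 1.833⁷ = 74.9473
Step 8: 1.078 × 1.833⁸ = 137.3784

1.0780rem, 1.9760rem, 3.6220rem, 6.6391rem, 12.1694rem, 22.3065rem, 40.8878rem, 74.9473rem, 137.3784rem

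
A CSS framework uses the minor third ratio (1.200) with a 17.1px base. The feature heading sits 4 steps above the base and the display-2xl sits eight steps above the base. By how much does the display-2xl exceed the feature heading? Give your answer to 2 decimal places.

Step 4: 17.1 × 1.200⁴ = 35.4586px
Step 8: 17.1 × 1.200⁸ = 73.5269px
Difference: 73.5269 − 35.4586 = 38.0683px

38.07px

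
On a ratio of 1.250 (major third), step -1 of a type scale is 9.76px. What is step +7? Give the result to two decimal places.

9.76 × 1.250⁸ = 9.76 × 5.96046 ≈ 58.174

58.17px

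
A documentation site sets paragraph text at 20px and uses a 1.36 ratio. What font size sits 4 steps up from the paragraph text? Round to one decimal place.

20.0 × 1.36⁴ = 20.0 × 3.42102 ≈ 68.42

68.4px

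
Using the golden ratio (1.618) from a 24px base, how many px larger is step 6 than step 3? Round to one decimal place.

Step 3: 24.0 × 1.618³ = 101.659px
Step 6: 24.0 × 1.618⁶ = 430.608px
Difference: 430.608 − 101.659 = 328.949px

328.9px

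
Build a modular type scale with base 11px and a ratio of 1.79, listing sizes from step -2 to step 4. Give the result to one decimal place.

Step -2: 11.0 ÷ 1.79² = 3.4
Step -1: 11.0 ÷ 1.79 = 6.1
Step 0: 11px
Step 1: 11.0 × 1.79 = 19.7
Step 2: 11.0 × 1.79² = 35.2
Step 3: 11.0 × 1.79³ = 63.1
Step 4: 11.0 × 1.79⁴ = 112.9

3.4px, 6.1px, 11.0px, 19.7px, 35.2px, 63.1px, 112.9px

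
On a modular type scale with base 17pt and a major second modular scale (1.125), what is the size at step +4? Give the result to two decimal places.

27.23pt

A modular type scale is a geometric sequence: sizeₙ = base × rⁿ.
17.0 × 1.125⁴ = 17.0 × 1.60181 ≈ 27.23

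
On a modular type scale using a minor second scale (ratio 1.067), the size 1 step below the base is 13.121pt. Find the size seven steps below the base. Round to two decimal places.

The gap is -7 − (-1) = -6 steps, so the factor is 1.067^-6.
13.121 ÷ 1.067⁶ = 13.121 ÷ 1.47566 ≈ 8.892

8.89pt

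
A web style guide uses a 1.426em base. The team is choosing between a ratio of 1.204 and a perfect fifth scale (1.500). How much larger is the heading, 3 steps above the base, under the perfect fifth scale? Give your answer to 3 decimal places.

2.324em

At 1.204: 1.426 × 1.204³ = 2.48885em
Perfect fifth: 1.426 × 1.500³ = 4.81275em
Difference: 4.81275 − 2.48885 = 2.32390em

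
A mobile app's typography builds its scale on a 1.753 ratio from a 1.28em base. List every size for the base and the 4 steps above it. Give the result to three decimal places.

Step 0: 1.28em
Step 1: 1.28 × 1.753 = 2.244
Step 2: 1.28 × 1.753² = 3.933
Step 3: 1.28 × 1.753³ = 6.895
Step 4: 1.28 × 1.753⁴ = 12.088

1.280em, 2.244em, 3.933em, 6.895em, 12.088em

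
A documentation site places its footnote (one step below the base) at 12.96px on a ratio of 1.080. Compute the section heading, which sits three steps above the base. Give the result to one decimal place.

Moving from step -1 to step +3 is 4 steps up, so multiply by r⁴.
12.96 × 1.080⁴ = 12.96 × 1.36049 ≈ 17.632

17.6px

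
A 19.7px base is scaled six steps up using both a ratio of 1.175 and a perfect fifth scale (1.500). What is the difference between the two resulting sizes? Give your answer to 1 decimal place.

172.6px

At 1.175: 19.7 × 1.175⁶ = 51.843px
Perfect fifth: 19.7 × 1.500⁶ = 224.395px
Difference: 224.395 − 51.843 = 172.552px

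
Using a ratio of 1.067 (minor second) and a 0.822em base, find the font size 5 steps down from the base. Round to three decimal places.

0.594em

Every step multiplies by the scale ratio.
0.822 ÷ 1.067⁵ = 0.822 ÷ 1.38300 ≈ 0.594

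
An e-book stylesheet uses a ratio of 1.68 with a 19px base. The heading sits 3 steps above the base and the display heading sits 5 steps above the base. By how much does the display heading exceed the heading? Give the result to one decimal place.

Step 3: 19.0 × 1.68³ = 90.091px
Step 5: 19.0 × 1.68⁵ = 254.273px
Difference: 254.273 − 90.091 = 164.182px

164.2px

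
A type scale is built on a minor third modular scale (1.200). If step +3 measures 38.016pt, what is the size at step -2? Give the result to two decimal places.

The gap is -2 − (3) = -5 steps, so the factor is 1.200^-5.
38.016 ÷ 1.200⁵ = 38.016 ÷ 2.48832 ≈ 15.278

15.28pt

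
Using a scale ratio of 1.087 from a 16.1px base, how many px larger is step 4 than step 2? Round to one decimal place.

Step 2: 16.1 × 1.087² = 19.023px
Step 4: 16.1 × 1.087⁴ = 22.477px
Difference: 22.477 − 19.023 = 3.454px

3.5px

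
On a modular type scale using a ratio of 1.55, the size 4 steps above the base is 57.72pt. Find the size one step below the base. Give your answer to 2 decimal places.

6.45pt

57.72 ÷ 1.55⁵ = 57.72 ÷ 8.94661 ≈ 6.452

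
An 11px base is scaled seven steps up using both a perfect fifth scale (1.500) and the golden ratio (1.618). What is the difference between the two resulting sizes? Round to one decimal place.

Perfect fifth: 11.0 × 1.500⁷ = 187.945px
Golden ratio: 11.0 × 1.618⁷ = 319.332px
Difference: 319.332 − 187.945 = 131.387px

131.4px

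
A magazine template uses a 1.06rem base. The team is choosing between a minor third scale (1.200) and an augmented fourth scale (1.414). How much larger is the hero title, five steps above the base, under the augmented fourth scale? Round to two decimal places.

Minor third: 1.06 × 1.200⁵ = 2.6376rem
Augmented fourth: 1.06 × 1.414⁵ = 5.9917rem
Difference: 5.9917 − 2.6376 = 3.3541rem

3.35rem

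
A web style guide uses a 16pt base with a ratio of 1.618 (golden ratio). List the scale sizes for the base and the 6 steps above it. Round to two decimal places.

16.00pt, 25.89pt, 41.89pt, 67.77pt, 109.66pt, 177.42pt, 287.07pt

Step 0: 16pt
Step 1: 16.0 × 1.618 = 25.89
Step 2: 16.0 × 1.618² = 41.89
Step 3: 16.0 × 1.618³ = 67.77
Step 4: 16.0 × 1.618⁴ = 109.66
Step 5: 16.0 × 1.618⁵ = 177.42
Step 6: 16.0 × 1.618⁶ = 287.07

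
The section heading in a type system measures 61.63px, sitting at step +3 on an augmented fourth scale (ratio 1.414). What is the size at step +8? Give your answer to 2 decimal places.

The gap is 8 − (3) = 5 steps, so the factor is 1.414^5.
61.63 × 1.414⁵ = 61.63 × 5.65258 ≈ 348.369

348.37px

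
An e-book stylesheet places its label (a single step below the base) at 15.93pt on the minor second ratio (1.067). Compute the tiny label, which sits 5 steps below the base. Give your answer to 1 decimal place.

Moving from step -1 to step -5 is 4 steps down, so divide by r⁴.
15.93 ÷ 1.067⁴ = 15.93 ÷ 1.29616 ≈ 12.290

12.3pt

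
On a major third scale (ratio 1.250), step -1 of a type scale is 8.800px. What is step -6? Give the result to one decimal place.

The gap is -6 − (-1) = -5 steps, so the factor is 1.250^-5.
8.800 ÷ 1.250⁵ = 8.800 ÷ 3.05176 ≈ 2.884

2.9px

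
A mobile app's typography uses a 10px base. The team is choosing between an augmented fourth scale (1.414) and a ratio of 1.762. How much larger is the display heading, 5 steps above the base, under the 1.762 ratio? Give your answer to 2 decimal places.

113.31px

Augmented fourth: 10.0 × 1.414⁵ = 56.5258px
At 1.762: 10.0 × 1.762⁵ = 169.8359px
Difference: 169.8359 − 56.5258 = 113.3101px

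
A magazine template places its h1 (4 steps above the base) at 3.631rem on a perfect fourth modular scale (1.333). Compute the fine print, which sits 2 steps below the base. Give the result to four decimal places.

Moving from step +4 to step -2 is 6 steps down, so divide by r⁶.
3.631 ÷ 1.333⁶ = 3.631 ÷ 5.61023 ≈ 0.6472

0.6472rem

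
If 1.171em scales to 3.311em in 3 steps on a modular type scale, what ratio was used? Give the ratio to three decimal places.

1.414

The ratio satisfies 1.171 × r³ = 3.311, so r = (3.311 / 1.171)^(1/3).
r = 2.8275^(1/3) ≈ 1.4141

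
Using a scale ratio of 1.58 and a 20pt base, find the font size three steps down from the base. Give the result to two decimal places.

5.07pt

20.0 ÷ 1.58³ = 20.0 ÷ 3.94431 ≈ 5.07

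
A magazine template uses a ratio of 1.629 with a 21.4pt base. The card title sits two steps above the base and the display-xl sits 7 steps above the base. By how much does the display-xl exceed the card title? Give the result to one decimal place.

Step 2: 21.4 × 1.629² = 56.788pt
Step 7: 21.4 × 1.629⁷ = 651.420pt
Difference: 651.420 − 56.788 = 594.632pt

594.6pt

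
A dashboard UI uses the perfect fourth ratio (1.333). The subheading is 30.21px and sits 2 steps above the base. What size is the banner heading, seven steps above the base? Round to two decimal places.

The gap is 7 − (2) = 5 steps, so the factor is 1.333^5.
30.21 × 1.333⁵ = 30.21 × 4.20873 ≈ 127.146

127.15px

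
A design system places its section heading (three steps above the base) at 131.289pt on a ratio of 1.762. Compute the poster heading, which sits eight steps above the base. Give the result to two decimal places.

131.289 × 1.762⁵ = 131.289 × 16.98359 ≈ 2229.759

2229.76pt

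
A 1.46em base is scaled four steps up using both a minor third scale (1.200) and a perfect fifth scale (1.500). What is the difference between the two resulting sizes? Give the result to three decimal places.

Minor third: 1.46 × 1.200⁴ = 3.02746em
Perfect fifth: 1.46 × 1.500⁴ = 7.39125em
Difference: 7.39125 − 3.02746 = 4.36379em

4.364em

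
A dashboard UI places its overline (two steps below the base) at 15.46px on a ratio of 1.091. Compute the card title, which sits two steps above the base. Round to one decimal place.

The gap is 2 − (-2) = 4 steps, so the factor is 1.091^4.
15.46 × 1.091⁴ = 15.46 × 1.41677 ≈ 21.903

21.9px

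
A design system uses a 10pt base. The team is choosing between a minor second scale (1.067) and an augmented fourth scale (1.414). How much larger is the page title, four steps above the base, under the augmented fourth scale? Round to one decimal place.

27.0pt

Minor second: 10.0 × 1.067⁴ = 12.962pt
Augmented fourth: 10.0 × 1.414⁴ = 39.976pt
Difference: 39.976 − 12.962 = 27.014pt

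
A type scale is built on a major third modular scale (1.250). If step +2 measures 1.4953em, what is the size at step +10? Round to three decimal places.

8.913em

The gap is 10 − (2) = 8 steps, so the factor is 1.250^8.
1.4953 × 1.250⁸ = 1.4953 × 5.96046 ≈ 8.913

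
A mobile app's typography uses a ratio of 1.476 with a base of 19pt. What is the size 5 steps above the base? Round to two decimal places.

133.10pt

Each step on a modular scale multiplies by the ratio, so the size n steps from the base is base × ratioⁿ.
19.0 × 1.476⁵ = 19.0 × 7.00538 ≈ 133.10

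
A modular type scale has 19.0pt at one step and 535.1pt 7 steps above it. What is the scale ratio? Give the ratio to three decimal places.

1.611

The ratio satisfies 19.0 × r⁷ = 535.1, so r = (535.1 / 19.0)^(1/7).
r = 28.1632^(1/7) ≈ 1.6110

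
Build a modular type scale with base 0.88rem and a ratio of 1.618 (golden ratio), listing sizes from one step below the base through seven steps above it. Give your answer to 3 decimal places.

Step -1: 0.88 ÷ 1.618 = 0.544
Step 0: 0.88rem
Step 1: 0.88 × 1.618 = 1.424
Step 2: 0.88 × 1.618² = 2.304
Step 3: 0.88 × 1.618³ = 3.728
Step 4: 0.88 × 1.618⁴ = 6.031
Step 5: 0.88 × 1.618⁵ = 9.758
Step 6: 0.88 × 1.618⁶ = 15.789
Step 7: 0.88 × 1.618⁷ = 25.547

0.544rem, 0.880rem, 1.424rem, 2.304rem, 3.728rem, 6.031rem, 9.758rem, 15.789rem, 25.547rem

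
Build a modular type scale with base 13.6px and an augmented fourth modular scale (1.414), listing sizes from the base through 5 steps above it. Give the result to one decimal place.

13.6px, 19.2px, 27.2px, 38.4px, 54.4px, 76.9px

Step 0: 13.6px
Step 1: 13.6 × 1.414 = 19.2
Step 2: 13.6 × 1.414² = 27.2
Step 3: 13.6 × 1.414³ = 38.4
Step 4: 13.6 × 1.414⁴ = 54.4
Step 5: 13.6 × 1.414⁵ = 76.9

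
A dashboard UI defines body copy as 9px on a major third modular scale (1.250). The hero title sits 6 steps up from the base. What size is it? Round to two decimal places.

9.0 × 1.250⁶ = 9.0 × 3.81470 ≈ 34.33

34.33px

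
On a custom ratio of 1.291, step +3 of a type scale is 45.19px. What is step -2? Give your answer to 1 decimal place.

45.19 ÷ 1.291⁵ = 45.19 ÷ 3.58617 ≈ 12.601

12.6px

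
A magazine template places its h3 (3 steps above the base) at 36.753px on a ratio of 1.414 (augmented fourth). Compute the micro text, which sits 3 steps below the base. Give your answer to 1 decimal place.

36.753 ÷ 1.414⁶ = 36.753 ÷ 7.99275 ≈ 4.598

4.6px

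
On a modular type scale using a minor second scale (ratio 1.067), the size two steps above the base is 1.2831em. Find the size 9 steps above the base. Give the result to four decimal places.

2.0203em

1.2831 × 1.067⁷ = 1.2831 × 1.57453 ≈ 2.0203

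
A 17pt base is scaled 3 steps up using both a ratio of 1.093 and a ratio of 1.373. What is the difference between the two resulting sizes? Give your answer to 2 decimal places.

21.80pt

At 1.093: 17.0 × 1.093³ = 22.1978pt
At 1.373: 17.0 × 1.373³ = 44.0008pt
Difference: 44.0008 − 22.1978 = 21.8030pt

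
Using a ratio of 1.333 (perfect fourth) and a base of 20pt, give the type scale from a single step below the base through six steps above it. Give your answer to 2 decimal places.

Step -1: 20.0 ÷ 1.333 = 15.00
Step 0: 20pt
Step 1: 20.0 × 1.333 = 26.66
Step 2: 20.0 × 1.333² = 35.54
Step 3: 20.0 × 1.333³ = 47.37
Step 4: 20.0 × 1.333⁴ = 63.15
Step 5: 20.0 × 1.333⁵ = 84.17
Step 6: 20.0 × 1.333⁶ = 112.20

15.00pt, 20.00pt, 26.66pt, 35.54pt, 47.37pt, 63.15pt, 84.17pt, 112.20pt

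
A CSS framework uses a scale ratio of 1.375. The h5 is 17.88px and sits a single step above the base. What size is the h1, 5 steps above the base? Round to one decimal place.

63.9px

The gap is 5 − (1) = 4 steps, so the factor is 1.375^4.
17.88 × 1.375⁴ = 17.88 × 3.57446 ≈ 63.911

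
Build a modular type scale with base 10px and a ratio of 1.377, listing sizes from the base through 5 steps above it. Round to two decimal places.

10.00px, 13.77px, 18.96px, 26.11px, 35.95px, 49.51px

Step 0: 10px
Step 1: 10.0 × 1.377 = 13.77
Step 2: 10.0 × 1.377² = 18.96
Step 3: 10.0 × 1.377³ = 26.11
Step 4: 10.0 × 1.377⁴ = 35.95
Step 5: 10.0 × 1.377⁵ = 49.51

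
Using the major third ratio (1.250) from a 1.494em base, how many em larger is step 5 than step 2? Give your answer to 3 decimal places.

2.225em

Step 2: 1.494 × 1.250² = 2.33438em
Step 5: 1.494 × 1.250⁵ = 4.55933em
Difference: 4.55933 − 2.33438 = 2.22495em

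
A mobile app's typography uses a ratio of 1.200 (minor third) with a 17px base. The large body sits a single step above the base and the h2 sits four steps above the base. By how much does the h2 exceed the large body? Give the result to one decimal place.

Step 1: 17.0 × 1.200 = 20.400px
Step 4: 17.0 × 1.200⁴ = 35.251px
Difference: 35.251 − 20.400 = 14.851px

14.9px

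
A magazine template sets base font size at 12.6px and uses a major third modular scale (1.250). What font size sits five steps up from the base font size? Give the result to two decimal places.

Every step multiplies by the scale ratio.
12.6 × 1.250⁵ = 12.6 × 3.05176 ≈ 38.45

38.45px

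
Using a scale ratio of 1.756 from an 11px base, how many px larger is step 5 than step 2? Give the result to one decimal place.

149.7px

Step 2: 11.0 × 1.756² = 33.919px
Step 5: 11.0 × 1.756⁵ = 183.660px
Difference: 183.660 − 33.919 = 149.741px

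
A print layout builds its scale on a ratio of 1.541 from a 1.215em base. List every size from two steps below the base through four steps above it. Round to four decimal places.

Step -2: 1.215 ÷ 1.541² = 0.5116
Step -1: 1.215 ÷ 1.541 = 0.7884
Step 0: 1.215em
Step 1: 1.215 × 1.541 = 1.8723
Step 2: 1.215 × 1.541² = 2.8852
Step 3: 1.215 × 1.541³ = 4.4462
Step 4: 1.215 × 1.541⁴ = 6.8515

0.5116em, 0.7884em, 1.2150em, 1.8723em, 2.8852em, 4.4462em, 6.8515em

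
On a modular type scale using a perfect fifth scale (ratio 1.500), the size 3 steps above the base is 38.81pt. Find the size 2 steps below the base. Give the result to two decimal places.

5.11pt

38.81 ÷ 1.500⁵ = 38.81 ÷ 7.59375 ≈ 5.111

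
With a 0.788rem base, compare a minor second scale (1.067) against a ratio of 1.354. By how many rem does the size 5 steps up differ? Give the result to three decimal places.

Minor second: 0.788 × 1.067⁵ = 1.08980rem
At 1.354: 0.788 × 1.354⁵ = 3.58608rem
Difference: 3.58608 − 1.08980 = 2.49628rem

2.496rem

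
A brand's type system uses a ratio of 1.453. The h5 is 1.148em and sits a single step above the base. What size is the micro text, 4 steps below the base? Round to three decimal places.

0.177em

Moving from step +1 to step -4 is 5 steps down, so divide by r⁵.
1.148 ÷ 1.453⁵ = 1.148 ÷ 6.47632 ≈ 0.177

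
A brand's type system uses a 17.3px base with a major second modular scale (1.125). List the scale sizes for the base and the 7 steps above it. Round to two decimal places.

Step 0: 17.3px
Step 1: 17.3 × 1.125 = 19.46
Step 2: 17.3 × 1.125² = 21.90
Step 3: 17.3 × 1.125³ = 24.63
Step 4: 17.3 × 1.125⁴ = 27.71
Step 5: 17.3 × 1.125⁵ = 31.18
Step 6: 17.3 × 1.125⁶ = 35.07
Step 7: 17.3 × 1.125⁷ = 39.46

17.30px, 19.46px, 21.90px, 24.63px, 27.71px, 31.18px, 35.07px, 39.46px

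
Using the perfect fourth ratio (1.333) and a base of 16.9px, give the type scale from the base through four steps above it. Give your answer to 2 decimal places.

Step 0: 16.9px
Step 1: 16.9 × 1.333 = 22.53
Step 2: 16.9 × 1.333² = 30.03
Step 3: 16.9 × 1.333³ = 40.03
Step 4: 16.9 × 1.333⁴ = 53.36

16.90px, 22.53px, 30.03px, 40.03px, 53.36px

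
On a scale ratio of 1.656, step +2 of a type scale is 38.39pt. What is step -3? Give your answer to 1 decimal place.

38.39 ÷ 1.656⁵ = 38.39 ÷ 12.45379 ≈ 3.083

3.1pt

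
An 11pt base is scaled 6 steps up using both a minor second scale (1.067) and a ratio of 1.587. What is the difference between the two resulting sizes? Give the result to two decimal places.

Minor second: 11.0 × 1.067⁶ = 16.2323pt
At 1.587: 11.0 × 1.587⁶ = 175.7334pt
Difference: 175.7334 − 16.2323 = 159.5011pt

159.50pt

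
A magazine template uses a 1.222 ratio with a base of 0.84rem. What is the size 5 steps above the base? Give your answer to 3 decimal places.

0.84 × 1.222⁵ = 0.84 × 2.72493 ≈ 2.289

2.289rem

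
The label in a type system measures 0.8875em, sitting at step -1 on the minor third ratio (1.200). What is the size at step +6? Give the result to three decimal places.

Moving from step -1 to step +6 is 7 steps up, so multiply by r⁷.
0.8875 × 1.200⁷ = 0.8875 × 3.58318 ≈ 3.180

3.180em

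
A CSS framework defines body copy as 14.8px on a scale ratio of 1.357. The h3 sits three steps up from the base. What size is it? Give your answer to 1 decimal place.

14.8 × 1.357³ = 14.8 × 2.49885 ≈ 36.98

37.0px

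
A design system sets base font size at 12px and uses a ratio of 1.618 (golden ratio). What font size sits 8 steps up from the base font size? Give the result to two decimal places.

Each step on a modular scale multiplies by the ratio, so the size n steps from the base is base × ratioⁿ.
12.0 × 1.618⁸ = 12.0 × 46.97082 ≈ 563.65

563.65px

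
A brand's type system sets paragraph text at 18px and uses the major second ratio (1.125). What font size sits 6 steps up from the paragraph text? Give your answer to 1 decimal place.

36.5px

18.0 × 1.125⁶ = 18.0 × 2.02729 ≈ 36.49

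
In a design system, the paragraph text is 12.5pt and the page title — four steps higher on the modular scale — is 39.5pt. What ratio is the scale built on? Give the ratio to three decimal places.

r⁴ = 39.5 / 12.5, so r = (39.5/12.5)^(1/4).
r = 3.1600^(1/4) ≈ 1.3333

1.333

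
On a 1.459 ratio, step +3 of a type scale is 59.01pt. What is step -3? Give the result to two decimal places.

59.01 ÷ 1.459⁶ = 59.01 ÷ 9.64566 ≈ 6.118

6.12pt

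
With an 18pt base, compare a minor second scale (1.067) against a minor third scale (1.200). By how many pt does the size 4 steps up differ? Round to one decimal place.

14.0pt

Minor second: 18.0 × 1.067⁴ = 23.331pt
Minor third: 18.0 × 1.200⁴ = 37.325pt
Difference: 37.325 − 23.331 = 13.994pt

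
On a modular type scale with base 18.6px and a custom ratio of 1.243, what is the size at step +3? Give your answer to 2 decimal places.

35.72px

Each step on a modular scale multiplies by the ratio, so the size n steps from the base is base × ratioⁿ.
18.6 × 1.243³ = 18.6 × 1.92050 ≈ 35.72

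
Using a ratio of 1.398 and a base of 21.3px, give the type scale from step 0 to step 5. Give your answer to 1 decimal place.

Step 0: 21.3px
Step 1: 21.3 × 1.398 = 29.8
Step 2: 21.3 × 1.398² = 41.6
Step 3: 21.3 × 1.398³ = 58.2
Step 4: 21.3 × 1.398⁴ = 81.4
Step 5: 21.3 × 1.398⁵ = 113.7

21.3px, 29.8px, 41.6px, 58.2px, 81.4px, 113.7px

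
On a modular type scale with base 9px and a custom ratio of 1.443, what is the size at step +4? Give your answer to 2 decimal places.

39.02px

Each step on a modular scale multiplies by the ratio, so the size n steps from the base is base × ratioⁿ.
9.0 × 1.443⁴ = 9.0 × 4.33576 ≈ 39.02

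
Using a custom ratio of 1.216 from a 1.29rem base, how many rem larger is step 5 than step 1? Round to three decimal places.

1.861rem

Step 1: 1.29 × 1.216 = 1.56864rem
Step 5: 1.29 × 1.216⁵ = 3.42971rem
Difference: 3.42971 − 1.56864 = 1.86107rem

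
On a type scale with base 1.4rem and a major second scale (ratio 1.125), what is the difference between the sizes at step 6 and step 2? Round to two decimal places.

Step 2: 1.4 × 1.125² = 1.7719rem
Step 6: 1.4 × 1.125⁶ = 2.8382rem
Difference: 2.8382 − 1.7719 = 1.0663rem

1.07rem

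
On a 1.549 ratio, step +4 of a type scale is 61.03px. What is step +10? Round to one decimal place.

The gap is 10 − (4) = 6 steps, so the factor is 1.549^6.
61.03 × 1.549⁶ = 61.03 × 13.81365 ≈ 843.047

843.0px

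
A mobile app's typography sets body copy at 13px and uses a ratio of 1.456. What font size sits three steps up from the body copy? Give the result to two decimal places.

13.0 × 1.456³ = 13.0 × 3.08663 ≈ 40.13

40.13px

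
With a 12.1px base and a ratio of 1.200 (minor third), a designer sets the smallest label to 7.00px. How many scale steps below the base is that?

3

1.200ⁿ = 12.1 / 7.00 = 1.7286
n = ln(1.7286) / ln(1.200) = 0.5473 / 0.1823 ≈ 3.00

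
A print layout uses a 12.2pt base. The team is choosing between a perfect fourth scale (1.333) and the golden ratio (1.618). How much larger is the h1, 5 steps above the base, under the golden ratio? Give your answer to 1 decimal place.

83.9pt

Perfect fourth: 12.2 × 1.333⁵ = 51.346pt
Golden ratio: 12.2 × 1.618⁵ = 135.286pt
Difference: 135.286 − 51.346 = 83.940pt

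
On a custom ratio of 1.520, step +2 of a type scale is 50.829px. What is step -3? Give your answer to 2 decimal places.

6.26px

The gap is -3 − (2) = -5 steps, so the factor is 1.520^-5.
50.829 ÷ 1.520⁵ = 50.829 ÷ 8.11368 ≈ 6.265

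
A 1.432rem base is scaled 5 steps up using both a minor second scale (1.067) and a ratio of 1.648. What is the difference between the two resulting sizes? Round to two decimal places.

15.43rem

Minor second: 1.432 × 1.067⁵ = 1.9805rem
At 1.648: 1.432 × 1.648⁵ = 17.4072rem
Difference: 17.4072 − 1.9805 = 15.4267rem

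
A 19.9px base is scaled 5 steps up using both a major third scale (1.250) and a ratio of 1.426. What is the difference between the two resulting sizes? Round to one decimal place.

Major third: 19.9 × 1.250⁵ = 60.730px
At 1.426: 19.9 × 1.426⁵ = 117.341px
Difference: 117.341 − 60.730 = 56.611px

56.6px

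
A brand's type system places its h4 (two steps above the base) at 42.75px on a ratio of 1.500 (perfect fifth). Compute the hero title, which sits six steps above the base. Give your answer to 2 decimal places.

42.75 × 1.500⁴ = 42.75 × 5.06250 ≈ 216.422

216.42px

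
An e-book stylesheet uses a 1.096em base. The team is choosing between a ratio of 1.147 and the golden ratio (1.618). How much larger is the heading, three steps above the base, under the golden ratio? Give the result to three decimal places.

At 1.147: 1.096 × 1.147³ = 1.65387em
Golden ratio: 1.096 × 1.618³ = 4.64244em
Difference: 4.64244 − 1.65387 = 2.98857em

2.989em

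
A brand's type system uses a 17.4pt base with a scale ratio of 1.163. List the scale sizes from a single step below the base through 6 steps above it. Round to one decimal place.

15.0pt, 17.4pt, 20.2pt, 23.5pt, 27.4pt, 31.8pt, 37.0pt, 43.1pt

Step -1: 17.4 ÷ 1.163 = 15.0
Step 0: 17.4pt
Step 1: 17.4 × 1.163 = 20.2
Step 2: 17.4 × 1.163² = 23.5
Step 3: 17.4 × 1.163³ = 27.4
Step 4: 17.4 × 1.163⁴ = 31.8
Step 5: 17.4 × 1.163⁵ = 37.0
Step 6: 17.4 × 1.163⁶ = 43.1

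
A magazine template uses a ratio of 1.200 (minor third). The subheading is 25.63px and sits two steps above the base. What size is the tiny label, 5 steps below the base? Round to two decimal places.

25.63 ÷ 1.200⁷ = 25.63 ÷ 3.58318 ≈ 7.153

7.15px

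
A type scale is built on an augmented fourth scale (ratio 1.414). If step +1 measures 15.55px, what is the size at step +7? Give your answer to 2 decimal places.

15.55 × 1.414⁶ = 15.55 × 7.99275 ≈ 124.287

124.29px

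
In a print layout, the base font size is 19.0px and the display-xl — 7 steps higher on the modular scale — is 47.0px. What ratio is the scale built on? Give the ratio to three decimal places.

1.138

The ratio satisfies 19.0 × r⁷ = 47.0, so r = (47.0 / 19.0)^(1/7).
r = 2.4737^(1/7) ≈ 1.1381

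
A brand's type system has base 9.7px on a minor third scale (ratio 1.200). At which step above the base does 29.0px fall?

1.200ⁿ = 29.0 / 9.7 = 2.9897
n = ln(2.9897) / ln(1.200) = 1.0952 / 0.1823 ≈ 6.01

6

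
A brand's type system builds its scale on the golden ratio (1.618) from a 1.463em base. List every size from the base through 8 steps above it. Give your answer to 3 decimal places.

Step 0: 1.463em
Step 1: 1.463 × 1.618 = 2.367
Step 2: 1.463 × 1.618² = 3.830
Step 3: 1.463 × 1.618³ = 6.197
Step 4: 1.463 × 1.618⁴ = 10.027
Step 5: 1.463 × 1.618⁵ = 16.223
Step 6: 1.463 × 1.618⁶ = 26.249
Step 7: 1.463 × 1.618⁷ = 42.471
Step 8: 1.463 × 1.618⁸ = 68.718

1.463em, 2.367em, 3.830em, 6.197em, 10.027em, 16.223em, 26.249em, 42.471em, 68.718em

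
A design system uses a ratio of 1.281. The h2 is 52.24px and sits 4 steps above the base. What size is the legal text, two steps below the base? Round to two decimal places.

11.82px

The gap is -2 − (4) = -6 steps, so the factor is 1.281^-6.
52.24 ÷ 1.281⁶ = 52.24 ÷ 4.41870 ≈ 11.822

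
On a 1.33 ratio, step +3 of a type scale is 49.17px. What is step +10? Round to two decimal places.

361.96px

The gap is 10 − (3) = 7 steps, so the factor is 1.33^7.
49.17 × 1.33⁷ = 49.17 × 7.36142 ≈ 361.961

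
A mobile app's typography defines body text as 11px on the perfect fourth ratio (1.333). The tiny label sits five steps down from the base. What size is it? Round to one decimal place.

2.6px

11.0 ÷ 1.333⁵ = 11.0 ÷ 4.20873 ≈ 2.61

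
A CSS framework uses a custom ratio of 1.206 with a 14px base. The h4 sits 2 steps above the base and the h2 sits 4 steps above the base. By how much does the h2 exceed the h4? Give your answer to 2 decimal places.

Step 2: 14.0 × 1.206² = 20.3621px
Step 4: 14.0 × 1.206⁴ = 29.6154px
Difference: 29.6154 − 20.3621 = 9.2533px

9.25px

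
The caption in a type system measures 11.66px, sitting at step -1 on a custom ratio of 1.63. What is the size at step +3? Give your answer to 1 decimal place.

82.3px

11.66 × 1.63⁴ = 11.66 × 7.05912 ≈ 82.309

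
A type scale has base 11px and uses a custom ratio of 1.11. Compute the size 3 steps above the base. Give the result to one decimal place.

Every step multiplies by the scale ratio.
11.0 × 1.11³ = 11.0 × 1.36763 ≈ 15.04

15.0px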